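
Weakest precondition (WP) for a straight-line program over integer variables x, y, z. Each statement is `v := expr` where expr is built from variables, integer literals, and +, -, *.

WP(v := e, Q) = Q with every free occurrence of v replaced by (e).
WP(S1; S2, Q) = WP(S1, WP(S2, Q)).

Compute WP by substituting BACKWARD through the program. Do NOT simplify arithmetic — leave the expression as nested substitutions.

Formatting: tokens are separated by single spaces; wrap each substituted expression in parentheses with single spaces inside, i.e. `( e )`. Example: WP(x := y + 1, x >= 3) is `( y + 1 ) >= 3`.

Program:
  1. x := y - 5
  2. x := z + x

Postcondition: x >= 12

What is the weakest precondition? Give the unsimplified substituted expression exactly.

post: x >= 12
stmt 2: x := z + x  -- replace 1 occurrence(s) of x with (z + x)
  => ( z + x ) >= 12
stmt 1: x := y - 5  -- replace 1 occurrence(s) of x with (y - 5)
  => ( z + ( y - 5 ) ) >= 12

Answer: ( z + ( y - 5 ) ) >= 12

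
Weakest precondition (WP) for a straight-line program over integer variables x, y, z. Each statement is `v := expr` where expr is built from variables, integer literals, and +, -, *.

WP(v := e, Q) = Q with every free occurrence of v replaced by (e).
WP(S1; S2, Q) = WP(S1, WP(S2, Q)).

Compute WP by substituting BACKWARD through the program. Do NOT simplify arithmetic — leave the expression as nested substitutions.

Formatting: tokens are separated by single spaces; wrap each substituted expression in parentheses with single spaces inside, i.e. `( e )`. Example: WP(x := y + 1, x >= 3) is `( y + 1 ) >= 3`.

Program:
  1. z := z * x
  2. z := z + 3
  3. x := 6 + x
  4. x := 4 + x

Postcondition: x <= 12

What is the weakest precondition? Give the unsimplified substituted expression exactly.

post: x <= 12
stmt 4: x := 4 + x  -- replace 1 occurrence(s) of x with (4 + x)
  => ( 4 + x ) <= 12
stmt 3: x := 6 + x  -- replace 1 occurrence(s) of x with (6 + x)
  => ( 4 + ( 6 + x ) ) <= 12
stmt 2: z := z + 3  -- replace 0 occurrence(s) of z with (z + 3)
  => ( 4 + ( 6 + x ) ) <= 12
stmt 1: z := z * x  -- replace 0 occurrence(s) of z with (z * x)
  => ( 4 + ( 6 + x ) ) <= 12

Answer: ( 4 + ( 6 + x ) ) <= 12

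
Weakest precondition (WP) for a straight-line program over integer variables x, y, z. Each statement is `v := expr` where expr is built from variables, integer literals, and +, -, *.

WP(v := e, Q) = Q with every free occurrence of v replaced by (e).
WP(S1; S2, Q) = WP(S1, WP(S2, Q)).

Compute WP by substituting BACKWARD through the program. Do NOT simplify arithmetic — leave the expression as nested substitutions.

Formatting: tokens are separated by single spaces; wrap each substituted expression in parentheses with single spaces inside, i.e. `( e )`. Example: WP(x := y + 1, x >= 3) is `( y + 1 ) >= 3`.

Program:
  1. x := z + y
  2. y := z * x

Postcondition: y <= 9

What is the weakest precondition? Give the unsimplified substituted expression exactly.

Answer: ( z * ( z + y ) ) <= 9

Derivation:
post: y <= 9
stmt 2: y := z * x  -- replace 1 occurrence(s) of y with (z * x)
  => ( z * x ) <= 9
stmt 1: x := z + y  -- replace 1 occurrence(s) of x with (z + y)
  => ( z * ( z + y ) ) <= 9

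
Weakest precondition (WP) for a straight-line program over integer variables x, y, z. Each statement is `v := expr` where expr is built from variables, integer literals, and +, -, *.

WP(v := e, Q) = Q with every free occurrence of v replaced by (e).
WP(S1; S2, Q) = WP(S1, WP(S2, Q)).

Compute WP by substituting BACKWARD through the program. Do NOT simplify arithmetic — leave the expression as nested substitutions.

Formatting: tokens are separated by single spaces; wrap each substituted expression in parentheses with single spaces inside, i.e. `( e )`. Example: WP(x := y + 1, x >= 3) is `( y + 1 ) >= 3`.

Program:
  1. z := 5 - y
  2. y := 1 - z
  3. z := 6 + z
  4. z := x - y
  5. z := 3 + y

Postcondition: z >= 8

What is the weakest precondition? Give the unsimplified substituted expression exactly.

post: z >= 8
stmt 5: z := 3 + y  -- replace 1 occurrence(s) of z with (3 + y)
  => ( 3 + y ) >= 8
stmt 4: z := x - y  -- replace 0 occurrence(s) of z with (x - y)
  => ( 3 + y ) >= 8
stmt 3: z := 6 + z  -- replace 0 occurrence(s) of z with (6 + z)
  => ( 3 + y ) >= 8
stmt 2: y := 1 - z  -- replace 1 occurrence(s) of y with (1 - z)
  => ( 3 + ( 1 - z ) ) >= 8
stmt 1: z := 5 - y  -- replace 1 occurrence(s) of z with (5 - y)
  => ( 3 + ( 1 - ( 5 - y ) ) ) >= 8

Answer: ( 3 + ( 1 - ( 5 - y ) ) ) >= 8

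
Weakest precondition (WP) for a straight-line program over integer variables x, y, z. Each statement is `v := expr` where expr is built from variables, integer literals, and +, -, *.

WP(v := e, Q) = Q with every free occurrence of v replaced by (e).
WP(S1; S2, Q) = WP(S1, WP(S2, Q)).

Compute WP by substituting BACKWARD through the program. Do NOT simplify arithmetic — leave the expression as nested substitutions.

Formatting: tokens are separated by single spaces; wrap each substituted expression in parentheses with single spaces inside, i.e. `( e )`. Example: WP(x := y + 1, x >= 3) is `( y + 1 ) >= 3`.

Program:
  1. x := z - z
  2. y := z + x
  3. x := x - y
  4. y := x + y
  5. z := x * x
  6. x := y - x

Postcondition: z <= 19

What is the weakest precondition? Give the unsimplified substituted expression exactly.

Answer: ( ( ( z - z ) - ( z + ( z - z ) ) ) * ( ( z - z ) - ( z + ( z - z ) ) ) ) <= 19

Derivation:
post: z <= 19
stmt 6: x := y - x  -- replace 0 occurrence(s) of x with (y - x)
  => z <= 19
stmt 5: z := x * x  -- replace 1 occurrence(s) of z with (x * x)
  => ( x * x ) <= 19
stmt 4: y := x + y  -- replace 0 occurrence(s) of y with (x + y)
  => ( x * x ) <= 19
stmt 3: x := x - y  -- replace 2 occurrence(s) of x with (x - y)
  => ( ( x - y ) * ( x - y ) ) <= 19
stmt 2: y := z + x  -- replace 2 occurrence(s) of y with (z + x)
  => ( ( x - ( z + x ) ) * ( x - ( z + x ) ) ) <= 19
stmt 1: x := z - z  -- replace 4 occurrence(s) of x with (z - z)
  => ( ( ( z - z ) - ( z + ( z - z ) ) ) * ( ( z - z ) - ( z + ( z - z ) ) ) ) <= 19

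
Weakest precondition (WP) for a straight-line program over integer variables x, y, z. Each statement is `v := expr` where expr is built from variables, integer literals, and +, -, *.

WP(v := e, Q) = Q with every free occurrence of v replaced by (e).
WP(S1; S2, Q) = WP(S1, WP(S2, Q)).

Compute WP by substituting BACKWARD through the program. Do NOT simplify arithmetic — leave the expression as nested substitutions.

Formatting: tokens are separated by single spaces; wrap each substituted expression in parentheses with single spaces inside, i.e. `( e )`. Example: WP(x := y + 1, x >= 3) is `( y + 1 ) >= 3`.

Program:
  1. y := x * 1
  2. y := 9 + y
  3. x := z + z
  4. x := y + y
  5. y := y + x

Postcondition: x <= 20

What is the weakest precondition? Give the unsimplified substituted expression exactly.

post: x <= 20
stmt 5: y := y + x  -- replace 0 occurrence(s) of y with (y + x)
  => x <= 20
stmt 4: x := y + y  -- replace 1 occurrence(s) of x with (y + y)
  => ( y + y ) <= 20
stmt 3: x := z + z  -- replace 0 occurrence(s) of x with (z + z)
  => ( y + y ) <= 20
stmt 2: y := 9 + y  -- replace 2 occurrence(s) of y with (9 + y)
  => ( ( 9 + y ) + ( 9 + y ) ) <= 20
stmt 1: y := x * 1  -- replace 2 occurrence(s) of y with (x * 1)
  => ( ( 9 + ( x * 1 ) ) + ( 9 + ( x * 1 ) ) ) <= 20

Answer: ( ( 9 + ( x * 1 ) ) + ( 9 + ( x * 1 ) ) ) <= 20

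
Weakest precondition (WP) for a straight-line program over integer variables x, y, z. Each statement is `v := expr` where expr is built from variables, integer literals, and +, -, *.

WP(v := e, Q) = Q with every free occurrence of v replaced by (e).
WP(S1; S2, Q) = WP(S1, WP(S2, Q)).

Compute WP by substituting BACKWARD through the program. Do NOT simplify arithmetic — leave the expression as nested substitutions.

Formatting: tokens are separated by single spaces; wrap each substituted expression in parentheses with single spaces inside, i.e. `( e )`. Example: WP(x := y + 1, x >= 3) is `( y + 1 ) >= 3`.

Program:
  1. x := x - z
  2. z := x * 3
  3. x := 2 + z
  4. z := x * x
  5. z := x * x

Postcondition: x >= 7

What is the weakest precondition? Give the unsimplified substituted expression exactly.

post: x >= 7
stmt 5: z := x * x  -- replace 0 occurrence(s) of z with (x * x)
  => x >= 7
stmt 4: z := x * x  -- replace 0 occurrence(s) of z with (x * x)
  => x >= 7
stmt 3: x := 2 + z  -- replace 1 occurrence(s) of x with (2 + z)
  => ( 2 + z ) >= 7
stmt 2: z := x * 3  -- replace 1 occurrence(s) of z with (x * 3)
  => ( 2 + ( x * 3 ) ) >= 7
stmt 1: x := x - z  -- replace 1 occurrence(s) of x with (x - z)
  => ( 2 + ( ( x - z ) * 3 ) ) >= 7

Answer: ( 2 + ( ( x - z ) * 3 ) ) >= 7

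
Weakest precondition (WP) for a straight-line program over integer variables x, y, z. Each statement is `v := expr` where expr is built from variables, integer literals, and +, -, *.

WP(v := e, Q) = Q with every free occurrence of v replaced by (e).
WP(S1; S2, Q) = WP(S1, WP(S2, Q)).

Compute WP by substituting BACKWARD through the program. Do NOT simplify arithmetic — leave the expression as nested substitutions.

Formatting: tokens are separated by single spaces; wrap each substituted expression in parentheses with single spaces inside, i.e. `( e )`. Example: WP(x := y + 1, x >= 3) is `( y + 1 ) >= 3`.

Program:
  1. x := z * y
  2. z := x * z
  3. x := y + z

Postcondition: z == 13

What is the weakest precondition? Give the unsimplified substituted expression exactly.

post: z == 13
stmt 3: x := y + z  -- replace 0 occurrence(s) of x with (y + z)
  => z == 13
stmt 2: z := x * z  -- replace 1 occurrence(s) of z with (x * z)
  => ( x * z ) == 13
stmt 1: x := z * y  -- replace 1 occurrence(s) of x with (z * y)
  => ( ( z * y ) * z ) == 13

Answer: ( ( z * y ) * z ) == 13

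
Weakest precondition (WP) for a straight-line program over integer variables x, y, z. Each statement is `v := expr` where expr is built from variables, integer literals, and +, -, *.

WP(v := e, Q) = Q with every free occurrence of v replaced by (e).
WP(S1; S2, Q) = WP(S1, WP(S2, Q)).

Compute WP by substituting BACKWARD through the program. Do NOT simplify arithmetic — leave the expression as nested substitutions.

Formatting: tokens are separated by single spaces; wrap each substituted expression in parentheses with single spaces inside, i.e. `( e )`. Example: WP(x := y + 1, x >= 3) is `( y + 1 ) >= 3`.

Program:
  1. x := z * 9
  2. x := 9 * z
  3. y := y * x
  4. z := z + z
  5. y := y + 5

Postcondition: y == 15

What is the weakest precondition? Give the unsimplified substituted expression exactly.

Answer: ( ( y * ( 9 * z ) ) + 5 ) == 15

Derivation:
post: y == 15
stmt 5: y := y + 5  -- replace 1 occurrence(s) of y with (y + 5)
  => ( y + 5 ) == 15
stmt 4: z := z + z  -- replace 0 occurrence(s) of z with (z + z)
  => ( y + 5 ) == 15
stmt 3: y := y * x  -- replace 1 occurrence(s) of y with (y * x)
  => ( ( y * x ) + 5 ) == 15
stmt 2: x := 9 * z  -- replace 1 occurrence(s) of x with (9 * z)
  => ( ( y * ( 9 * z ) ) + 5 ) == 15
stmt 1: x := z * 9  -- replace 0 occurrence(s) of x with (z * 9)
  => ( ( y * ( 9 * z ) ) + 5 ) == 15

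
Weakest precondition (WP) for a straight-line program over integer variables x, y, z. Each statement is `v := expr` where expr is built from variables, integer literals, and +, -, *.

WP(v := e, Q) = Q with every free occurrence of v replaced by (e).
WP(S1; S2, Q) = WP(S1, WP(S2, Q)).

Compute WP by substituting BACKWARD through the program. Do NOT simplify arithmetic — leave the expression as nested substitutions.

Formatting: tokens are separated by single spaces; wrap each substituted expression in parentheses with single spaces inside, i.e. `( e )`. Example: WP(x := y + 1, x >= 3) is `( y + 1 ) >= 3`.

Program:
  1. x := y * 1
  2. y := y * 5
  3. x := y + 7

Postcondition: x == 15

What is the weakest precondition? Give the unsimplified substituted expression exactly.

Answer: ( ( y * 5 ) + 7 ) == 15

Derivation:
post: x == 15
stmt 3: x := y + 7  -- replace 1 occurrence(s) of x with (y + 7)
  => ( y + 7 ) == 15
stmt 2: y := y * 5  -- replace 1 occurrence(s) of y with (y * 5)
  => ( ( y * 5 ) + 7 ) == 15
stmt 1: x := y * 1  -- replace 0 occurrence(s) of x with (y * 1)
  => ( ( y * 5 ) + 7 ) == 15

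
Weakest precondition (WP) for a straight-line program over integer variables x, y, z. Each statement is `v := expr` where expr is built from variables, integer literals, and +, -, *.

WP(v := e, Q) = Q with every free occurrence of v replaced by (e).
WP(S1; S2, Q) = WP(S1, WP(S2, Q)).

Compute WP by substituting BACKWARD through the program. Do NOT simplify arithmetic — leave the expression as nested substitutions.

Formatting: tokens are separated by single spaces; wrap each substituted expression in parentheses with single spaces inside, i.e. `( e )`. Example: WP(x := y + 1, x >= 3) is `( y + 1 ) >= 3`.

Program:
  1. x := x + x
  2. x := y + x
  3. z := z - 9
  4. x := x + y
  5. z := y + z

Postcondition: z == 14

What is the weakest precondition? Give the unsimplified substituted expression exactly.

post: z == 14
stmt 5: z := y + z  -- replace 1 occurrence(s) of z with (y + z)
  => ( y + z ) == 14
stmt 4: x := x + y  -- replace 0 occurrence(s) of x with (x + y)
  => ( y + z ) == 14
stmt 3: z := z - 9  -- replace 1 occurrence(s) of z with (z - 9)
  => ( y + ( z - 9 ) ) == 14
stmt 2: x := y + x  -- replace 0 occurrence(s) of x with (y + x)
  => ( y + ( z - 9 ) ) == 14
stmt 1: x := x + x  -- replace 0 occurrence(s) of x with (x + x)
  => ( y + ( z - 9 ) ) == 14

Answer: ( y + ( z - 9 ) ) == 14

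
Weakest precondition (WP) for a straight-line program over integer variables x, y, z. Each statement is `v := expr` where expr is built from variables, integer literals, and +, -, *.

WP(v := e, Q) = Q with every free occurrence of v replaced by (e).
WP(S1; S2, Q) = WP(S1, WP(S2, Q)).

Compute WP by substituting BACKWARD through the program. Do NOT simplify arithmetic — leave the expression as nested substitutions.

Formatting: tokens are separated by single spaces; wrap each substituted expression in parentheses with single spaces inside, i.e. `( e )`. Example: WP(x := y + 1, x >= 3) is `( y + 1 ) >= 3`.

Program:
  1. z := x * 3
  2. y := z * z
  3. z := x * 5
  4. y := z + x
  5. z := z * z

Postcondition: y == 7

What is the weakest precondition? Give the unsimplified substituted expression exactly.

Answer: ( ( x * 5 ) + x ) == 7

Derivation:
post: y == 7
stmt 5: z := z * z  -- replace 0 occurrence(s) of z with (z * z)
  => y == 7
stmt 4: y := z + x  -- replace 1 occurrence(s) of y with (z + x)
  => ( z + x ) == 7
stmt 3: z := x * 5  -- replace 1 occurrence(s) of z with (x * 5)
  => ( ( x * 5 ) + x ) == 7
stmt 2: y := z * z  -- replace 0 occurrence(s) of y with (z * z)
  => ( ( x * 5 ) + x ) == 7
stmt 1: z := x * 3  -- replace 0 occurrence(s) of z with (x * 3)
  => ( ( x * 5 ) + x ) == 7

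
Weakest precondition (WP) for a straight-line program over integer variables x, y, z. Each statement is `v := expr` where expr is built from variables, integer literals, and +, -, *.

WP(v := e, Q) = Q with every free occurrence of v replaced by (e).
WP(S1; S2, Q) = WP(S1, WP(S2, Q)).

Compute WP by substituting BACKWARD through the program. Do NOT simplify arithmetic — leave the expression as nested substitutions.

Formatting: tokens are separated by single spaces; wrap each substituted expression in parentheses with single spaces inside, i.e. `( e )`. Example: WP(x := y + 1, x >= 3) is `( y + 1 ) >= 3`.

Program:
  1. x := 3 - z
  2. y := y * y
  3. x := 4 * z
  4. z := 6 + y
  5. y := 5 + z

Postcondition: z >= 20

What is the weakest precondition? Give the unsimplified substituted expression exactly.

Answer: ( 6 + ( y * y ) ) >= 20

Derivation:
post: z >= 20
stmt 5: y := 5 + z  -- replace 0 occurrence(s) of y with (5 + z)
  => z >= 20
stmt 4: z := 6 + y  -- replace 1 occurrence(s) of z with (6 + y)
  => ( 6 + y ) >= 20
stmt 3: x := 4 * z  -- replace 0 occurrence(s) of x with (4 * z)
  => ( 6 + y ) >= 20
stmt 2: y := y * y  -- replace 1 occurrence(s) of y with (y * y)
  => ( 6 + ( y * y ) ) >= 20
stmt 1: x := 3 - z  -- replace 0 occurrence(s) of x with (3 - z)
  => ( 6 + ( y * y ) ) >= 20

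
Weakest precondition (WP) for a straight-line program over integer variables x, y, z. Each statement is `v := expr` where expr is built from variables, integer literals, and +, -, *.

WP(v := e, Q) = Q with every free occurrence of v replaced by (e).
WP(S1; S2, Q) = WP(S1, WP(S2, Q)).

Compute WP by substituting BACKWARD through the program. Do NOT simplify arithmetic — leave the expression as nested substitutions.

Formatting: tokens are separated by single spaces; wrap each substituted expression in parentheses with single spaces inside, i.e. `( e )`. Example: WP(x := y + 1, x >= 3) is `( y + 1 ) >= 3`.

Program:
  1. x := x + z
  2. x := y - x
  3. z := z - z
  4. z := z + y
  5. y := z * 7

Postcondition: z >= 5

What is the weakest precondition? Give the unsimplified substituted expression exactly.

post: z >= 5
stmt 5: y := z * 7  -- replace 0 occurrence(s) of y with (z * 7)
  => z >= 5
stmt 4: z := z + y  -- replace 1 occurrence(s) of z with (z + y)
  => ( z + y ) >= 5
stmt 3: z := z - z  -- replace 1 occurrence(s) of z with (z - z)
  => ( ( z - z ) + y ) >= 5
stmt 2: x := y - x  -- replace 0 occurrence(s) of x with (y - x)
  => ( ( z - z ) + y ) >= 5
stmt 1: x := x + z  -- replace 0 occurrence(s) of x with (x + z)
  => ( ( z - z ) + y ) >= 5

Answer: ( ( z - z ) + y ) >= 5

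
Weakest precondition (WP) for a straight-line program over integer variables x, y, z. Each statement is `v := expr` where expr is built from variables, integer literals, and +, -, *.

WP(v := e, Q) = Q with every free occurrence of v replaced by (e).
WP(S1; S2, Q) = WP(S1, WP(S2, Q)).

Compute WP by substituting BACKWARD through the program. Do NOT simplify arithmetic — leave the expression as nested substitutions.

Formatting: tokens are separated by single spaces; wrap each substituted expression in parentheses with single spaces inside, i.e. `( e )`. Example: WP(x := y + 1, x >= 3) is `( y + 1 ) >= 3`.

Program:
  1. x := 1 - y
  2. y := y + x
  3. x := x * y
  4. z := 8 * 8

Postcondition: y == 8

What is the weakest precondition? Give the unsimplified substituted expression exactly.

Answer: ( y + ( 1 - y ) ) == 8

Derivation:
post: y == 8
stmt 4: z := 8 * 8  -- replace 0 occurrence(s) of z with (8 * 8)
  => y == 8
stmt 3: x := x * y  -- replace 0 occurrence(s) of x with (x * y)
  => y == 8
stmt 2: y := y + x  -- replace 1 occurrence(s) of y with (y + x)
  => ( y + x ) == 8
stmt 1: x := 1 - y  -- replace 1 occurrence(s) of x with (1 - y)
  => ( y + ( 1 - y ) ) == 8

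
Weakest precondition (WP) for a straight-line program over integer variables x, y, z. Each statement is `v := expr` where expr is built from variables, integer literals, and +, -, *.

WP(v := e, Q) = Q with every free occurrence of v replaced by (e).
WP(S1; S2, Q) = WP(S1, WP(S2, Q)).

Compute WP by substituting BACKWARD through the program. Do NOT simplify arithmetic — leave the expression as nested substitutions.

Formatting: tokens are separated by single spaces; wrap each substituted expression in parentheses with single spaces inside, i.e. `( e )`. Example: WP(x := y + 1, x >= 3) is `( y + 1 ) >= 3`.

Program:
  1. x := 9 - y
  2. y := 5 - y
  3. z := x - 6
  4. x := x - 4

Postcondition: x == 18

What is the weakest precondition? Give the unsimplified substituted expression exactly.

post: x == 18
stmt 4: x := x - 4  -- replace 1 occurrence(s) of x with (x - 4)
  => ( x - 4 ) == 18
stmt 3: z := x - 6  -- replace 0 occurrence(s) of z with (x - 6)
  => ( x - 4 ) == 18
stmt 2: y := 5 - y  -- replace 0 occurrence(s) of y with (5 - y)
  => ( x - 4 ) == 18
stmt 1: x := 9 - y  -- replace 1 occurrence(s) of x with (9 - y)
  => ( ( 9 - y ) - 4 ) == 18

Answer: ( ( 9 - y ) - 4 ) == 18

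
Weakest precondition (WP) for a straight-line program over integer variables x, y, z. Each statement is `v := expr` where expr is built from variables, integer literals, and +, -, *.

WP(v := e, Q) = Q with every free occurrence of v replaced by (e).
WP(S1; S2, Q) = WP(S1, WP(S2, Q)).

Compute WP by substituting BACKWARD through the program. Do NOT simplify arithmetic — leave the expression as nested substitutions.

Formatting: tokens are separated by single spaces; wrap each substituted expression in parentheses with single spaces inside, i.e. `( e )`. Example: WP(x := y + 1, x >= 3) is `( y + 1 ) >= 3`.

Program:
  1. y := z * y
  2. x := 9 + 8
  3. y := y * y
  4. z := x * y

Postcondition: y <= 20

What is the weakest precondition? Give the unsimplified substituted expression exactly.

post: y <= 20
stmt 4: z := x * y  -- replace 0 occurrence(s) of z with (x * y)
  => y <= 20
stmt 3: y := y * y  -- replace 1 occurrence(s) of y with (y * y)
  => ( y * y ) <= 20
stmt 2: x := 9 + 8  -- replace 0 occurrence(s) of x with (9 + 8)
  => ( y * y ) <= 20
stmt 1: y := z * y  -- replace 2 occurrence(s) of y with (z * y)
  => ( ( z * y ) * ( z * y ) ) <= 20

Answer: ( ( z * y ) * ( z * y ) ) <= 20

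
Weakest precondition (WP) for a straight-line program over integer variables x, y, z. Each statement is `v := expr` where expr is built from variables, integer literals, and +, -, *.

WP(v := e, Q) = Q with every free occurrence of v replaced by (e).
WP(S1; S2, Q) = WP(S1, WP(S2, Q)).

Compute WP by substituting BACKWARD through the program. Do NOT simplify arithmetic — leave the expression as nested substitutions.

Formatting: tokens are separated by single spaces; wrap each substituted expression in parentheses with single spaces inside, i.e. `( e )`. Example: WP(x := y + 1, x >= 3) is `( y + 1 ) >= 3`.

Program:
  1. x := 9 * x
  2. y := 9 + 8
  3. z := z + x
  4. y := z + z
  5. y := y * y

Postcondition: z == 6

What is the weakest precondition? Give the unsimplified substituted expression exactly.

Answer: ( z + ( 9 * x ) ) == 6

Derivation:
post: z == 6
stmt 5: y := y * y  -- replace 0 occurrence(s) of y with (y * y)
  => z == 6
stmt 4: y := z + z  -- replace 0 occurrence(s) of y with (z + z)
  => z == 6
stmt 3: z := z + x  -- replace 1 occurrence(s) of z with (z + x)
  => ( z + x ) == 6
stmt 2: y := 9 + 8  -- replace 0 occurrence(s) of y with (9 + 8)
  => ( z + x ) == 6
stmt 1: x := 9 * x  -- replace 1 occurrence(s) of x with (9 * x)
  => ( z + ( 9 * x ) ) == 6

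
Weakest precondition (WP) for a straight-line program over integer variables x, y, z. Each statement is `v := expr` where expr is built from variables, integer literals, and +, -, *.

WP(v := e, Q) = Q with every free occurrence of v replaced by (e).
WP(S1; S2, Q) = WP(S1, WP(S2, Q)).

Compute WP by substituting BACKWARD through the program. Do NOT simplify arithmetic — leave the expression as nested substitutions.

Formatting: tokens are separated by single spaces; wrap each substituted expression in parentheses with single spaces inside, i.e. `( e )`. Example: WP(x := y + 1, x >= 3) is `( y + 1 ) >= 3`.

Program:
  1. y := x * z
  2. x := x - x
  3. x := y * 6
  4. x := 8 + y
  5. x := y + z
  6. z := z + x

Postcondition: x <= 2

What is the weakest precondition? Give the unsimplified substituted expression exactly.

Answer: ( ( x * z ) + z ) <= 2

Derivation:
post: x <= 2
stmt 6: z := z + x  -- replace 0 occurrence(s) of z with (z + x)
  => x <= 2
stmt 5: x := y + z  -- replace 1 occurrence(s) of x with (y + z)
  => ( y + z ) <= 2
stmt 4: x := 8 + y  -- replace 0 occurrence(s) of x with (8 + y)
  => ( y + z ) <= 2
stmt 3: x := y * 6  -- replace 0 occurrence(s) of x with (y * 6)
  => ( y + z ) <= 2
stmt 2: x := x - x  -- replace 0 occurrence(s) of x with (x - x)
  => ( y + z ) <= 2
stmt 1: y := x * z  -- replace 1 occurrence(s) of y with (x * z)
  => ( ( x * z ) + z ) <= 2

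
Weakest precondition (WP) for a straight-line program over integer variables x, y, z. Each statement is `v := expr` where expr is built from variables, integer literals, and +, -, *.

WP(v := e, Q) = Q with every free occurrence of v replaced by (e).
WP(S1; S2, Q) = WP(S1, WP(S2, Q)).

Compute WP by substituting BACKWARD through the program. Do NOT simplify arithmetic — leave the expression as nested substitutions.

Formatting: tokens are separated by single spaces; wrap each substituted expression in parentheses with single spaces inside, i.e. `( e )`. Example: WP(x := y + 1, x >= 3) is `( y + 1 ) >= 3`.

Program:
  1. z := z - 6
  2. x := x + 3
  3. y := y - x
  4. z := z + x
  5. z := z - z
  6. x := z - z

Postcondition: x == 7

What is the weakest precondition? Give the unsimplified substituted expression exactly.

post: x == 7
stmt 6: x := z - z  -- replace 1 occurrence(s) of x with (z - z)
  => ( z - z ) == 7
stmt 5: z := z - z  -- replace 2 occurrence(s) of z with (z - z)
  => ( ( z - z ) - ( z - z ) ) == 7
stmt 4: z := z + x  -- replace 4 occurrence(s) of z with (z + x)
  => ( ( ( z + x ) - ( z + x ) ) - ( ( z + x ) - ( z + x ) ) ) == 7
stmt 3: y := y - x  -- replace 0 occurrence(s) of y with (y - x)
  => ( ( ( z + x ) - ( z + x ) ) - ( ( z + x ) - ( z + x ) ) ) == 7
stmt 2: x := x + 3  -- replace 4 occurrence(s) of x with (x + 3)
  => ( ( ( z + ( x + 3 ) ) - ( z + ( x + 3 ) ) ) - ( ( z + ( x + 3 ) ) - ( z + ( x + 3 ) ) ) ) == 7
stmt 1: z := z - 6  -- replace 4 occurrence(s) of z with (z - 6)
  => ( ( ( ( z - 6 ) + ( x + 3 ) ) - ( ( z - 6 ) + ( x + 3 ) ) ) - ( ( ( z - 6 ) + ( x + 3 ) ) - ( ( z - 6 ) + ( x + 3 ) ) ) ) == 7

Answer: ( ( ( ( z - 6 ) + ( x + 3 ) ) - ( ( z - 6 ) + ( x + 3 ) ) ) - ( ( ( z - 6 ) + ( x + 3 ) ) - ( ( z - 6 ) + ( x + 3 ) ) ) ) == 7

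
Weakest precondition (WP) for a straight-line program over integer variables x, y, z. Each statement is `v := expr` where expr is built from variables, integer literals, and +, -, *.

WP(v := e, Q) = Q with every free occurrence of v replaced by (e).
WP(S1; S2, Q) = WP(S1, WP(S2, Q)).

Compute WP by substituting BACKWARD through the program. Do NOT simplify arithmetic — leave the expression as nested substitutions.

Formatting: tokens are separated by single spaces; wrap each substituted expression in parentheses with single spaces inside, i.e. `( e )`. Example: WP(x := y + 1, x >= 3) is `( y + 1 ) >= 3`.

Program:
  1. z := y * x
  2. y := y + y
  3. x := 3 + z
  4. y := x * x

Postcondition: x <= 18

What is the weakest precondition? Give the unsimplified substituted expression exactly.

Answer: ( 3 + ( y * x ) ) <= 18

Derivation:
post: x <= 18
stmt 4: y := x * x  -- replace 0 occurrence(s) of y with (x * x)
  => x <= 18
stmt 3: x := 3 + z  -- replace 1 occurrence(s) of x with (3 + z)
  => ( 3 + z ) <= 18
stmt 2: y := y + y  -- replace 0 occurrence(s) of y with (y + y)
  => ( 3 + z ) <= 18
stmt 1: z := y * x  -- replace 1 occurrence(s) of z with (y * x)
  => ( 3 + ( y * x ) ) <= 18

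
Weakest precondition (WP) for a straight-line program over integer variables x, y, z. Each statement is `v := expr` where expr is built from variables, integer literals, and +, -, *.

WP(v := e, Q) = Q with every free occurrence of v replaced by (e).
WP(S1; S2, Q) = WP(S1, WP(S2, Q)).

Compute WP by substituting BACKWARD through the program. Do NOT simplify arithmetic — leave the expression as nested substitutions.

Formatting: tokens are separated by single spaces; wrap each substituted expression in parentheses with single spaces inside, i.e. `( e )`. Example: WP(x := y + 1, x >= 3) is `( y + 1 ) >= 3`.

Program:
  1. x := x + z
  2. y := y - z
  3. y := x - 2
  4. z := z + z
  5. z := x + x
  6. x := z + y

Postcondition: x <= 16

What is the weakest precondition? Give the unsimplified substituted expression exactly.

post: x <= 16
stmt 6: x := z + y  -- replace 1 occurrence(s) of x with (z + y)
  => ( z + y ) <= 16
stmt 5: z := x + x  -- replace 1 occurrence(s) of z with (x + x)
  => ( ( x + x ) + y ) <= 16
stmt 4: z := z + z  -- replace 0 occurrence(s) of z with (z + z)
  => ( ( x + x ) + y ) <= 16
stmt 3: y := x - 2  -- replace 1 occurrence(s) of y with (x - 2)
  => ( ( x + x ) + ( x - 2 ) ) <= 16
stmt 2: y := y - z  -- replace 0 occurrence(s) of y with (y - z)
  => ( ( x + x ) + ( x - 2 ) ) <= 16
stmt 1: x := x + z  -- replace 3 occurrence(s) of x with (x + z)
  => ( ( ( x + z ) + ( x + z ) ) + ( ( x + z ) - 2 ) ) <= 16

Answer: ( ( ( x + z ) + ( x + z ) ) + ( ( x + z ) - 2 ) ) <= 16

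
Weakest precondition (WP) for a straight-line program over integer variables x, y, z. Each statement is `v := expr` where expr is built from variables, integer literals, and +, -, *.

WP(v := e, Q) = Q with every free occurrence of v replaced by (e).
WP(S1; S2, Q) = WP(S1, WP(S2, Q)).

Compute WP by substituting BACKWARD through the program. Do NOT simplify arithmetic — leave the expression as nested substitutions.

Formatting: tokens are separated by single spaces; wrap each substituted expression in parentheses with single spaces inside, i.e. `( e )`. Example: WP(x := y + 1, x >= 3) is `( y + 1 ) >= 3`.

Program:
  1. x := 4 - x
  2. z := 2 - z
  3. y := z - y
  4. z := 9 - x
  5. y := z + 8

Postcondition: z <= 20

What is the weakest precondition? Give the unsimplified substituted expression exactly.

post: z <= 20
stmt 5: y := z + 8  -- replace 0 occurrence(s) of y with (z + 8)
  => z <= 20
stmt 4: z := 9 - x  -- replace 1 occurrence(s) of z with (9 - x)
  => ( 9 - x ) <= 20
stmt 3: y := z - y  -- replace 0 occurrence(s) of y with (z - y)
  => ( 9 - x ) <= 20
stmt 2: z := 2 - z  -- replace 0 occurrence(s) of z with (2 - z)
  => ( 9 - x ) <= 20
stmt 1: x := 4 - x  -- replace 1 occurrence(s) of x with (4 - x)
  => ( 9 - ( 4 - x ) ) <= 20

Answer: ( 9 - ( 4 - x ) ) <= 20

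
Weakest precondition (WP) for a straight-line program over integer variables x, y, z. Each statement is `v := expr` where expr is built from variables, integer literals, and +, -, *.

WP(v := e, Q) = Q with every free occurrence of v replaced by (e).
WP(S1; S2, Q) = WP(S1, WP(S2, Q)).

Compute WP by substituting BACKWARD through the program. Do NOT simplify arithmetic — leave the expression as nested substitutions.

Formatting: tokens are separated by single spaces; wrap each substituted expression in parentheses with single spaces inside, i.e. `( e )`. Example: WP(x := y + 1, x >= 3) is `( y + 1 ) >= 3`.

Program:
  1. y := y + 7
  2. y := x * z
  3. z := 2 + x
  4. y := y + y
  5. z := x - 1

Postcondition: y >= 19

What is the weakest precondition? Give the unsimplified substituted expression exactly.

Answer: ( ( x * z ) + ( x * z ) ) >= 19

Derivation:
post: y >= 19
stmt 5: z := x - 1  -- replace 0 occurrence(s) of z with (x - 1)
  => y >= 19
stmt 4: y := y + y  -- replace 1 occurrence(s) of y with (y + y)
  => ( y + y ) >= 19
stmt 3: z := 2 + x  -- replace 0 occurrence(s) of z with (2 + x)
  => ( y + y ) >= 19
stmt 2: y := x * z  -- replace 2 occurrence(s) of y with (x * z)
  => ( ( x * z ) + ( x * z ) ) >= 19
stmt 1: y := y + 7  -- replace 0 occurrence(s) of y with (y + 7)
  => ( ( x * z ) + ( x * z ) ) >= 19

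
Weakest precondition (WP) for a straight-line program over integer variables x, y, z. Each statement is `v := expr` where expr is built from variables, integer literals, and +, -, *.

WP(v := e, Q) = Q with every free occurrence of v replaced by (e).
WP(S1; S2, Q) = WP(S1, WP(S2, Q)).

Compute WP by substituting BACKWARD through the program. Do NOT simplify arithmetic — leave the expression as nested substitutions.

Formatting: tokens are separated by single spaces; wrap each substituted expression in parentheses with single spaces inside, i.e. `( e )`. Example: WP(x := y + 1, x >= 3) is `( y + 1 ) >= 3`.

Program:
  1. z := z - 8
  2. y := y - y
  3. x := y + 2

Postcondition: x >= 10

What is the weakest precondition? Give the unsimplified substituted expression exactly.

post: x >= 10
stmt 3: x := y + 2  -- replace 1 occurrence(s) of x with (y + 2)
  => ( y + 2 ) >= 10
stmt 2: y := y - y  -- replace 1 occurrence(s) of y with (y - y)
  => ( ( y - y ) + 2 ) >= 10
stmt 1: z := z - 8  -- replace 0 occurrence(s) of z with (z - 8)
  => ( ( y - y ) + 2 ) >= 10

Answer: ( ( y - y ) + 2 ) >= 10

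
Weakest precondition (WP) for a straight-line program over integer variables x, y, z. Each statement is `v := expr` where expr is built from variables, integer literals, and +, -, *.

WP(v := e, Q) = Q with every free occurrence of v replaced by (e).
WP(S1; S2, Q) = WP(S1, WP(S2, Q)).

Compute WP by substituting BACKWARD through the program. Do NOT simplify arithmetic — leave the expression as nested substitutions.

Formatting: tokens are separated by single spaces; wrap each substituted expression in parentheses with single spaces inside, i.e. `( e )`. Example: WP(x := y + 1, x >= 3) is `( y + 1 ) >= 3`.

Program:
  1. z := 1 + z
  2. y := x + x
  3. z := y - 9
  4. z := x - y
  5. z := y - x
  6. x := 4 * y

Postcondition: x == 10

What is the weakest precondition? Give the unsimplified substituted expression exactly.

post: x == 10
stmt 6: x := 4 * y  -- replace 1 occurrence(s) of x with (4 * y)
  => ( 4 * y ) == 10
stmt 5: z := y - x  -- replace 0 occurrence(s) of z with (y - x)
  => ( 4 * y ) == 10
stmt 4: z := x - y  -- replace 0 occurrence(s) of z with (x - y)
  => ( 4 * y ) == 10
stmt 3: z := y - 9  -- replace 0 occurrence(s) of z with (y - 9)
  => ( 4 * y ) == 10
stmt 2: y := x + x  -- replace 1 occurrence(s) of y with (x + x)
  => ( 4 * ( x + x ) ) == 10
stmt 1: z := 1 + z  -- replace 0 occurrence(s) of z with (1 + z)
  => ( 4 * ( x + x ) ) == 10

Answer: ( 4 * ( x + x ) ) == 10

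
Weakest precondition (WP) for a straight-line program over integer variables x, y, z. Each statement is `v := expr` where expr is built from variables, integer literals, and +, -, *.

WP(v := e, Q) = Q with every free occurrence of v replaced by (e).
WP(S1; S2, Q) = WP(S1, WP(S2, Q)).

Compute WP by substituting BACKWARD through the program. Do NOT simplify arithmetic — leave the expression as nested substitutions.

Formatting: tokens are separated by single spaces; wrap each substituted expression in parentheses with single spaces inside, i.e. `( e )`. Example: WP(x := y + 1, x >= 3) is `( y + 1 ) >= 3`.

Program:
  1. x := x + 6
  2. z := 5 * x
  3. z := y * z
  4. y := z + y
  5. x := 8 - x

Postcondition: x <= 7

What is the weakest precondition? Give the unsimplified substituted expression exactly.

post: x <= 7
stmt 5: x := 8 - x  -- replace 1 occurrence(s) of x with (8 - x)
  => ( 8 - x ) <= 7
stmt 4: y := z + y  -- replace 0 occurrence(s) of y with (z + y)
  => ( 8 - x ) <= 7
stmt 3: z := y * z  -- replace 0 occurrence(s) of z with (y * z)
  => ( 8 - x ) <= 7
stmt 2: z := 5 * x  -- replace 0 occurrence(s) of z with (5 * x)
  => ( 8 - x ) <= 7
stmt 1: x := x + 6  -- replace 1 occurrence(s) of x with (x + 6)
  => ( 8 - ( x + 6 ) ) <= 7

Answer: ( 8 - ( x + 6 ) ) <= 7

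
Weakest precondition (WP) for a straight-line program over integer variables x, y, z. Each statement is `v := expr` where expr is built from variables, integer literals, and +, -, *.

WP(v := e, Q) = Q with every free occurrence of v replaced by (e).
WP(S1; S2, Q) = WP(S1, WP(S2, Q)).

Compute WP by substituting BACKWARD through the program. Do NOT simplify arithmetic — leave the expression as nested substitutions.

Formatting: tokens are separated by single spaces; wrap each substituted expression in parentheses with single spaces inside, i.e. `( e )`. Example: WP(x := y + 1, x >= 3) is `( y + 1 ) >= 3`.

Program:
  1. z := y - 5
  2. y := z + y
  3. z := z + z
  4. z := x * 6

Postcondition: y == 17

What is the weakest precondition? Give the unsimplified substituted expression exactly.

post: y == 17
stmt 4: z := x * 6  -- replace 0 occurrence(s) of z with (x * 6)
  => y == 17
stmt 3: z := z + z  -- replace 0 occurrence(s) of z with (z + z)
  => y == 17
stmt 2: y := z + y  -- replace 1 occurrence(s) of y with (z + y)
  => ( z + y ) == 17
stmt 1: z := y - 5  -- replace 1 occurrence(s) of z with (y - 5)
  => ( ( y - 5 ) + y ) == 17

Answer: ( ( y - 5 ) + y ) == 17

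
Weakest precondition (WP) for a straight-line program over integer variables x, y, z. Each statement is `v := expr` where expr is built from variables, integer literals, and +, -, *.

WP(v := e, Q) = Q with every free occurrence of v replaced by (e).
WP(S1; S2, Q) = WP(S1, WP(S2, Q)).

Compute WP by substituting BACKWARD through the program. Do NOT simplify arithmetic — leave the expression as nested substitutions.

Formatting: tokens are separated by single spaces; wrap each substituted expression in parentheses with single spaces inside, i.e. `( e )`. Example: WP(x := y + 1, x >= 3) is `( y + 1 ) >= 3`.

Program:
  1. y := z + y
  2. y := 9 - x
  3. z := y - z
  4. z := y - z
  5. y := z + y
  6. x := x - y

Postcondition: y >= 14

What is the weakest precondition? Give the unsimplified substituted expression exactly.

Answer: ( ( ( 9 - x ) - ( ( 9 - x ) - z ) ) + ( 9 - x ) ) >= 14

Derivation:
post: y >= 14
stmt 6: x := x - y  -- replace 0 occurrence(s) of x with (x - y)
  => y >= 14
stmt 5: y := z + y  -- replace 1 occurrence(s) of y with (z + y)
  => ( z + y ) >= 14
stmt 4: z := y - z  -- replace 1 occurrence(s) of z with (y - z)
  => ( ( y - z ) + y ) >= 14
stmt 3: z := y - z  -- replace 1 occurrence(s) of z with (y - z)
  => ( ( y - ( y - z ) ) + y ) >= 14
stmt 2: y := 9 - x  -- replace 3 occurrence(s) of y with (9 - x)
  => ( ( ( 9 - x ) - ( ( 9 - x ) - z ) ) + ( 9 - x ) ) >= 14
stmt 1: y := z + y  -- replace 0 occurrence(s) of y with (z + y)
  => ( ( ( 9 - x ) - ( ( 9 - x ) - z ) ) + ( 9 - x ) ) >= 14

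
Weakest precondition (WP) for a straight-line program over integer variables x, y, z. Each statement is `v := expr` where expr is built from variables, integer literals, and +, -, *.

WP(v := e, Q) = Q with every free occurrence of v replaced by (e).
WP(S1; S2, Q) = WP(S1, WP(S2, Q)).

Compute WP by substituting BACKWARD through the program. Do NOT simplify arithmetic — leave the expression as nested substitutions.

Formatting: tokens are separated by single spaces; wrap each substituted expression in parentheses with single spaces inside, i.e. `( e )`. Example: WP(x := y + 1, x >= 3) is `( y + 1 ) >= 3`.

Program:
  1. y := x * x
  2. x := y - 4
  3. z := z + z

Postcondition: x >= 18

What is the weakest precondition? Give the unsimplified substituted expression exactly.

Answer: ( ( x * x ) - 4 ) >= 18

Derivation:
post: x >= 18
stmt 3: z := z + z  -- replace 0 occurrence(s) of z with (z + z)
  => x >= 18
stmt 2: x := y - 4  -- replace 1 occurrence(s) of x with (y - 4)
  => ( y - 4 ) >= 18
stmt 1: y := x * x  -- replace 1 occurrence(s) of y with (x * x)
  => ( ( x * x ) - 4 ) >= 18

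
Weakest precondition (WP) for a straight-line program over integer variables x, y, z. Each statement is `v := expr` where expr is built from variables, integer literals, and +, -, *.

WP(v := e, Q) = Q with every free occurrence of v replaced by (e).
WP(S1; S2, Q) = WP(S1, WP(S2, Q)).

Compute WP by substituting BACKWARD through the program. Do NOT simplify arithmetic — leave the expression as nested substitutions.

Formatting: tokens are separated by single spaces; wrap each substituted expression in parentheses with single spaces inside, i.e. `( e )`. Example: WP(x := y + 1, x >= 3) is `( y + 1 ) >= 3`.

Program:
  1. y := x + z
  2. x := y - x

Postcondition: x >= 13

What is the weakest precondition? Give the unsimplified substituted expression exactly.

post: x >= 13
stmt 2: x := y - x  -- replace 1 occurrence(s) of x with (y - x)
  => ( y - x ) >= 13
stmt 1: y := x + z  -- replace 1 occurrence(s) of y with (x + z)
  => ( ( x + z ) - x ) >= 13

Answer: ( ( x + z ) - x ) >= 13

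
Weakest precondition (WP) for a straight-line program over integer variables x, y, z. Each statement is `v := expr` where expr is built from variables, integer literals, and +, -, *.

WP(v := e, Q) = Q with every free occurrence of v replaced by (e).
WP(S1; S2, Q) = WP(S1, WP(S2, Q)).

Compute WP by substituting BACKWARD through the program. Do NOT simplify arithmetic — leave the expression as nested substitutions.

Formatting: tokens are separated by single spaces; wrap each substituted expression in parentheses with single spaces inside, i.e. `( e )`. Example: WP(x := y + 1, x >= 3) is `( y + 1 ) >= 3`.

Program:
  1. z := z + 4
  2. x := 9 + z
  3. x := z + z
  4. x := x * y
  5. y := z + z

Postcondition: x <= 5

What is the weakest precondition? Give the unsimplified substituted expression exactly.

Answer: ( ( ( z + 4 ) + ( z + 4 ) ) * y ) <= 5

Derivation:
post: x <= 5
stmt 5: y := z + z  -- replace 0 occurrence(s) of y with (z + z)
  => x <= 5
stmt 4: x := x * y  -- replace 1 occurrence(s) of x with (x * y)
  => ( x * y ) <= 5
stmt 3: x := z + z  -- replace 1 occurrence(s) of x with (z + z)
  => ( ( z + z ) * y ) <= 5
stmt 2: x := 9 + z  -- replace 0 occurrence(s) of x with (9 + z)
  => ( ( z + z ) * y ) <= 5
stmt 1: z := z + 4  -- replace 2 occurrence(s) of z with (z + 4)
  => ( ( ( z + 4 ) + ( z + 4 ) ) * y ) <= 5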